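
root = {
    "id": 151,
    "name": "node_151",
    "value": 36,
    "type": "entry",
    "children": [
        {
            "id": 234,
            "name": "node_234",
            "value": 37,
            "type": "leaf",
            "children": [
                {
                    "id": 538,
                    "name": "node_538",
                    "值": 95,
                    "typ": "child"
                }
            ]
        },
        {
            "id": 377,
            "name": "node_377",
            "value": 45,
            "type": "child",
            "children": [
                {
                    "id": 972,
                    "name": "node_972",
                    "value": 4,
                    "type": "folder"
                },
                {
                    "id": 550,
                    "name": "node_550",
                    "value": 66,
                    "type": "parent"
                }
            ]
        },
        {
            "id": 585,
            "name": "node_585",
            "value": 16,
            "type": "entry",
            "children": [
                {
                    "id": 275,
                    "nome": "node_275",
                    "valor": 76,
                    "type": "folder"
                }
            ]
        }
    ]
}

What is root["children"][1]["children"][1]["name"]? "node_550"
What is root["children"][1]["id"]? 377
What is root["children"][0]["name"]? "node_234"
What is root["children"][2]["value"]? 16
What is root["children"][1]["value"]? 45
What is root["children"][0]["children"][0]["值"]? 95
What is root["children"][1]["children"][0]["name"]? "node_972"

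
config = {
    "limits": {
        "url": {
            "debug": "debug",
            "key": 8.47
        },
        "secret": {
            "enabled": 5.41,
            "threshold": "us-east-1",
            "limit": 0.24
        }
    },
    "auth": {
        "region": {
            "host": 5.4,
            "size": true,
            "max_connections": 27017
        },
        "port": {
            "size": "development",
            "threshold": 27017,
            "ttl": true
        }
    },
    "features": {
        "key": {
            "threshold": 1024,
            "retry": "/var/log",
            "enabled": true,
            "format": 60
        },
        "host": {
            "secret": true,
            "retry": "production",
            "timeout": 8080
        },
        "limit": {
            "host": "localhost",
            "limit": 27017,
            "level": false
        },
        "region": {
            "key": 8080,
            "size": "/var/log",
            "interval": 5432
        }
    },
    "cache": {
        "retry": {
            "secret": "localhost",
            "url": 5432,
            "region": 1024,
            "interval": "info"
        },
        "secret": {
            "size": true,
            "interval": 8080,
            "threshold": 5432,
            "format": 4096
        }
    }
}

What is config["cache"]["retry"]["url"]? 5432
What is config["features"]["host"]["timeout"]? 8080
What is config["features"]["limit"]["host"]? "localhost"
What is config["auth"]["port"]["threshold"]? 27017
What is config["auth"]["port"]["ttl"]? True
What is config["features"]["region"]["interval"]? 5432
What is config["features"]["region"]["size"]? "/var/log"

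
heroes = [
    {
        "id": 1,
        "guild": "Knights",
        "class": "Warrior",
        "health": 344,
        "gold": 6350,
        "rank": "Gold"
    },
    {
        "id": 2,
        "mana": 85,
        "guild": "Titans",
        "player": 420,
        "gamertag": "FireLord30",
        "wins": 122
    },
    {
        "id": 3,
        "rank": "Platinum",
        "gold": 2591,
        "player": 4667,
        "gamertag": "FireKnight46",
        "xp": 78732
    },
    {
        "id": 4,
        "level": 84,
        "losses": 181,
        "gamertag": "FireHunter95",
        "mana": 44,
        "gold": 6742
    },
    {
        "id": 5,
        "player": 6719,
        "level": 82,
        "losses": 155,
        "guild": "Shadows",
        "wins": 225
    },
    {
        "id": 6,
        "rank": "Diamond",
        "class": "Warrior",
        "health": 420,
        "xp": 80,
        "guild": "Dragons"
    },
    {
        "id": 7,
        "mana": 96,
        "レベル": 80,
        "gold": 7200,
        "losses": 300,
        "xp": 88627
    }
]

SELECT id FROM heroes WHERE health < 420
[1]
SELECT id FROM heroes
[1, 2, 3, 4, 5, 6, 7]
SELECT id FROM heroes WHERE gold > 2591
[1, 4, 7]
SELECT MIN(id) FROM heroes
1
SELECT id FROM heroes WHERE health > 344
[6]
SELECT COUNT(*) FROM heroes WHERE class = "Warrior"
2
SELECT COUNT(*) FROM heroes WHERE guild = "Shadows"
1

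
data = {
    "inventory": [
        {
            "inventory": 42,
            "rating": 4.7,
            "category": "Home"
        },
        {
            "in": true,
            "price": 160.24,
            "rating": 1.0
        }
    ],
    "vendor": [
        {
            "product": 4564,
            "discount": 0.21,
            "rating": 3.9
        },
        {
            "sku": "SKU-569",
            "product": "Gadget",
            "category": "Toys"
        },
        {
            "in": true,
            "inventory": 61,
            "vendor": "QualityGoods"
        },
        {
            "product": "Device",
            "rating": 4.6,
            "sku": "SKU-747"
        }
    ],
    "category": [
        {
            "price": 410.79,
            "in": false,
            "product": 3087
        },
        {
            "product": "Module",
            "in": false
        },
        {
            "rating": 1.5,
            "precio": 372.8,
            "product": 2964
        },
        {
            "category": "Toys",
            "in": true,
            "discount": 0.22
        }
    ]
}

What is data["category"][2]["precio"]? 372.8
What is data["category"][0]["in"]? False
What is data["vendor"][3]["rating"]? 4.6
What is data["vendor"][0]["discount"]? 0.21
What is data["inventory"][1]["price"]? 160.24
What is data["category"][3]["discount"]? 0.22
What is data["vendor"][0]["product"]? 4564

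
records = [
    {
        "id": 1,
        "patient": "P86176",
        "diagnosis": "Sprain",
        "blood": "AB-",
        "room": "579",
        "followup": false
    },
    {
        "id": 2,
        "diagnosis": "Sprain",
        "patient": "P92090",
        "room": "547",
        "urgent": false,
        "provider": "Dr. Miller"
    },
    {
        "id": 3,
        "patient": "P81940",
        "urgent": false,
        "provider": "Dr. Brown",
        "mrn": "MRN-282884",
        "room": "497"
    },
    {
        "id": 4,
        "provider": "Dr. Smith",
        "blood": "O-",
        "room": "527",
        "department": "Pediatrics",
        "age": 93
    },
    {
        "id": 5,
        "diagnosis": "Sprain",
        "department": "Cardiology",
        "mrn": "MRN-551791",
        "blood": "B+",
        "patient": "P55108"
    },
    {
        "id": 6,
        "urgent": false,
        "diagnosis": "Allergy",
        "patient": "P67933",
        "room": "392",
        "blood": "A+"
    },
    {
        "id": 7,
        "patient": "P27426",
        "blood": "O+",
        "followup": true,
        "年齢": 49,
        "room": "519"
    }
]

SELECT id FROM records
[1, 2, 3, 4, 5, 6, 7]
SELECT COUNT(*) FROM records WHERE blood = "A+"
1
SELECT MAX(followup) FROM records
True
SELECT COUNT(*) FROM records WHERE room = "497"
1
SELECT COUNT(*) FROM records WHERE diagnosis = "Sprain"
3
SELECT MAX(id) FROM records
7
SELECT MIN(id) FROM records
1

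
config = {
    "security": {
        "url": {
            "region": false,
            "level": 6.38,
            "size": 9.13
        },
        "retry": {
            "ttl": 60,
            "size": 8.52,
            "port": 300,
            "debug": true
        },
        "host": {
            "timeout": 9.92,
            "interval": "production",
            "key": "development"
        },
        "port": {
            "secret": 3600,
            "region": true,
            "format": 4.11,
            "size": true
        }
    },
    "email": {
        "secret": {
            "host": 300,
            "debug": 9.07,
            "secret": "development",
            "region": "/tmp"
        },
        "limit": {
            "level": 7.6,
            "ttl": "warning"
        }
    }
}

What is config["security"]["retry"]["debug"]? True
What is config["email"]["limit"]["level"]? 7.6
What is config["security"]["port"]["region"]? True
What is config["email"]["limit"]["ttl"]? "warning"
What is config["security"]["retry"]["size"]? 8.52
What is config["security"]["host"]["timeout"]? 9.92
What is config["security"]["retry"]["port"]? 300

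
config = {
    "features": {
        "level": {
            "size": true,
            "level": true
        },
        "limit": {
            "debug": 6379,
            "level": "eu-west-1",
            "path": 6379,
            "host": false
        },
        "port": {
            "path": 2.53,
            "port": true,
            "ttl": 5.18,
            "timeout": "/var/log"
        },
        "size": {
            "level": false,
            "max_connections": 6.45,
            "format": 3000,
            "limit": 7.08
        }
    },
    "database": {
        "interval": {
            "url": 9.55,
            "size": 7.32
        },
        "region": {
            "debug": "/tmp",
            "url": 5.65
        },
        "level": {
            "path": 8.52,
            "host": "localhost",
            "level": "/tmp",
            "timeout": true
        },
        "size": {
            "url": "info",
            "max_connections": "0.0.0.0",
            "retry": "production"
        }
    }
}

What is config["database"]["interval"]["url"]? 9.55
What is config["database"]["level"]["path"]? 8.52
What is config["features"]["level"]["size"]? True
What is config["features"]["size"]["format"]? 3000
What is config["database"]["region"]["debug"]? "/tmp"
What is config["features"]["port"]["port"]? True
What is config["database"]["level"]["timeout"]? True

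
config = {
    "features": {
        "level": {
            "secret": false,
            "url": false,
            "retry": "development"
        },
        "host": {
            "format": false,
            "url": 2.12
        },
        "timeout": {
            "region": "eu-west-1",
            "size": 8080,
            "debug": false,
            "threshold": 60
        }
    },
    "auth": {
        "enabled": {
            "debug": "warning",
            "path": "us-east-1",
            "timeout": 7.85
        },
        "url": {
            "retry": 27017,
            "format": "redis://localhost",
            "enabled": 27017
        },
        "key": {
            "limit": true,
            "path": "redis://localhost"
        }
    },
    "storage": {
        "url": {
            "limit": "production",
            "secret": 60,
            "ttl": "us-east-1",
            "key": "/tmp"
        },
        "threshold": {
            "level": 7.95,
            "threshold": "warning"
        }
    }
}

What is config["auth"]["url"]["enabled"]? 27017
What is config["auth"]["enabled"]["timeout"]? 7.85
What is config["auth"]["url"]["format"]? "redis://localhost"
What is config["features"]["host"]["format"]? False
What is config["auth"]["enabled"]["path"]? "us-east-1"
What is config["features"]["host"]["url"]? 2.12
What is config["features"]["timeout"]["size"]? 8080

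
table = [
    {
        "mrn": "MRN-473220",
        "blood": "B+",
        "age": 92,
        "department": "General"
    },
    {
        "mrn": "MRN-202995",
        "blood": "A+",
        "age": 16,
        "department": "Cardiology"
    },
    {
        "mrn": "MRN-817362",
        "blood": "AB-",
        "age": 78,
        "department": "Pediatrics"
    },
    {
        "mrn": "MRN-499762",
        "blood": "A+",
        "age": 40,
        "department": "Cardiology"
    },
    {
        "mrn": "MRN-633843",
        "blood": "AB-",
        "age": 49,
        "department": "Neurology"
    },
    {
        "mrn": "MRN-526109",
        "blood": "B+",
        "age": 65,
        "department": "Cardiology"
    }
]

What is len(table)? 6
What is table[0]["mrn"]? "MRN-473220"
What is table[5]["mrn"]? "MRN-526109"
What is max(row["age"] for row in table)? 92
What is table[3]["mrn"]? "MRN-499762"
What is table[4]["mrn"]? "MRN-633843"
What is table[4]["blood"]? "AB-"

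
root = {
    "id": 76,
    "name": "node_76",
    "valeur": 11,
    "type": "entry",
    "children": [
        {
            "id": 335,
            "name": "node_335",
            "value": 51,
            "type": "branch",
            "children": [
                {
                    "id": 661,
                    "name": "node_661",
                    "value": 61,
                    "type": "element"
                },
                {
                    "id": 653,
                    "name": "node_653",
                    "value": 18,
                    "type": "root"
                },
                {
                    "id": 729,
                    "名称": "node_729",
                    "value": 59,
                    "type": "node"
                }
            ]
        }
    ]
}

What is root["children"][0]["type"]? "branch"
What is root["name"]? "node_76"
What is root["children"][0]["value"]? 51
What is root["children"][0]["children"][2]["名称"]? "node_729"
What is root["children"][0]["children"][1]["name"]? "node_653"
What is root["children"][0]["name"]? "node_335"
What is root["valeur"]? 11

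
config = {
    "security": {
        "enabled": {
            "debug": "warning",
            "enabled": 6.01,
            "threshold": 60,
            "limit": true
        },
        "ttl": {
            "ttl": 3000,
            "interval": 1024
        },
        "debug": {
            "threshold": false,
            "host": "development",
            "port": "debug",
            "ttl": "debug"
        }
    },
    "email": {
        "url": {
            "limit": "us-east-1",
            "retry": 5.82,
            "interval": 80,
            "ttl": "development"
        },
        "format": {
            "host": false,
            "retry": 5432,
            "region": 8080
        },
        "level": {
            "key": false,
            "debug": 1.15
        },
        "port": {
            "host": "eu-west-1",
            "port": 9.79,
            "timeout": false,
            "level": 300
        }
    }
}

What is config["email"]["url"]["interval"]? 80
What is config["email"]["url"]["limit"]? "us-east-1"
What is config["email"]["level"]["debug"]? 1.15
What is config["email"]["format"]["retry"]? 5432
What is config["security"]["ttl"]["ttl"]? 3000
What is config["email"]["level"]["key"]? False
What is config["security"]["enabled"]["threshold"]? 60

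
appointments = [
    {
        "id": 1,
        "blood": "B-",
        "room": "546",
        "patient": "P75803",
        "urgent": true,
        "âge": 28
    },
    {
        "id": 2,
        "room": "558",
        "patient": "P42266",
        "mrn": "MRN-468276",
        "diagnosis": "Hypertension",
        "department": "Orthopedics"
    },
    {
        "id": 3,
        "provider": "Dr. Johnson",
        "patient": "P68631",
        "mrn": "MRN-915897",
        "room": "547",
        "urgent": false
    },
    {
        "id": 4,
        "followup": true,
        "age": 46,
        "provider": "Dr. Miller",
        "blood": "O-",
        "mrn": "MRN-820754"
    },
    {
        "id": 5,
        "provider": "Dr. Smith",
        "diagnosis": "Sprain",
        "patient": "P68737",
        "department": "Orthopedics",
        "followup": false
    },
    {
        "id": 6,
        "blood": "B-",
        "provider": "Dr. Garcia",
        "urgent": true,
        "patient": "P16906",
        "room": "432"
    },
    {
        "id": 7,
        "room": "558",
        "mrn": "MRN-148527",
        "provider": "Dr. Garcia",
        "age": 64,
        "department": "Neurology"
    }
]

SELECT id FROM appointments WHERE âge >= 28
[1]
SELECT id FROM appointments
[1, 2, 3, 4, 5, 6, 7]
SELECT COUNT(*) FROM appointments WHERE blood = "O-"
1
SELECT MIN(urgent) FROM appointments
False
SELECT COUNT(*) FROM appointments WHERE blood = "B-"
2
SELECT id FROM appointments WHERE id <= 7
[1, 2, 3, 4, 5, 6, 7]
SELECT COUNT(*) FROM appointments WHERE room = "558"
2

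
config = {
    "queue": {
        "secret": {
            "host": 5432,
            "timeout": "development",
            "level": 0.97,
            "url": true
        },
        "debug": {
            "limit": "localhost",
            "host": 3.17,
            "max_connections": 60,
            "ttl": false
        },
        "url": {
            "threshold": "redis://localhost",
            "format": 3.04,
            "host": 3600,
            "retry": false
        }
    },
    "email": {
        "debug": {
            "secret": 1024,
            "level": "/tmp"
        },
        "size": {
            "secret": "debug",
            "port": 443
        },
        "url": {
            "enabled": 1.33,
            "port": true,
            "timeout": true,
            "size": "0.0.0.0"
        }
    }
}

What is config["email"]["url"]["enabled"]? 1.33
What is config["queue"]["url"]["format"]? 3.04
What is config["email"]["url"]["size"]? "0.0.0.0"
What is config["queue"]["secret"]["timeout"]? "development"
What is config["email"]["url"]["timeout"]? True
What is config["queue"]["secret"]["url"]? True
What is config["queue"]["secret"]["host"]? 5432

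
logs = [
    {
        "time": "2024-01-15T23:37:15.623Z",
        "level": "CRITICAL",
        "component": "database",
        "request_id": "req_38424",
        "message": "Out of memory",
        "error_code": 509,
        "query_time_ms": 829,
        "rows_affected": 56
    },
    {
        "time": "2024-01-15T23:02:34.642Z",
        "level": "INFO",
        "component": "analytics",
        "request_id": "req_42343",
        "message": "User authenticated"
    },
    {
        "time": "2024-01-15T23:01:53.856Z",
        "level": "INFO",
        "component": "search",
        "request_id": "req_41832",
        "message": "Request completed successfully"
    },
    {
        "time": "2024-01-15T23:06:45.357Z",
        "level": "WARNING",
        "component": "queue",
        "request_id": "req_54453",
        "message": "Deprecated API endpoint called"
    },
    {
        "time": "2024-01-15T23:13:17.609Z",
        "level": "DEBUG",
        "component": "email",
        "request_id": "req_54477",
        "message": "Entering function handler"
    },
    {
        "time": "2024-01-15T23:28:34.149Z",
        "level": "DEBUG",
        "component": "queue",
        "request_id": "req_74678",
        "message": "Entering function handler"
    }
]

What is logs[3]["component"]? "queue"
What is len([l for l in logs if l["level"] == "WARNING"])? 1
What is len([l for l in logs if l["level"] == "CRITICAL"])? 1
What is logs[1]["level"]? "INFO"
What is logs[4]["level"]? "DEBUG"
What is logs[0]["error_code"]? 509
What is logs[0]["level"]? "CRITICAL"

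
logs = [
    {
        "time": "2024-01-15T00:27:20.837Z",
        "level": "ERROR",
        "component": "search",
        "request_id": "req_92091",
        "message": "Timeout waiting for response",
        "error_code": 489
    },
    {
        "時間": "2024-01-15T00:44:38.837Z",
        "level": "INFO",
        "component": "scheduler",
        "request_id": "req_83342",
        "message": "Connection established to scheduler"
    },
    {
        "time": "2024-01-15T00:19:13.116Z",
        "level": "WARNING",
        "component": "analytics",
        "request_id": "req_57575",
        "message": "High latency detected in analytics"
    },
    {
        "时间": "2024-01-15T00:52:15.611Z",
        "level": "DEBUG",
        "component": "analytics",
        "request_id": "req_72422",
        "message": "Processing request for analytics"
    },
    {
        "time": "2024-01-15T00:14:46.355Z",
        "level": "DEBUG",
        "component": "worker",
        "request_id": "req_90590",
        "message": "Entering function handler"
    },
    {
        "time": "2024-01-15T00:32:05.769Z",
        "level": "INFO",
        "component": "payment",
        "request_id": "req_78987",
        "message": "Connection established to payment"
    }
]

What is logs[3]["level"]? "DEBUG"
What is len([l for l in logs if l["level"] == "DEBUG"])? 2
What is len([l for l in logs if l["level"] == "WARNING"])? 1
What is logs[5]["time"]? "2024-01-15T00:32:05.769Z"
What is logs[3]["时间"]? "2024-01-15T00:52:15.611Z"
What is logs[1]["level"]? "INFO"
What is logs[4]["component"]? "worker"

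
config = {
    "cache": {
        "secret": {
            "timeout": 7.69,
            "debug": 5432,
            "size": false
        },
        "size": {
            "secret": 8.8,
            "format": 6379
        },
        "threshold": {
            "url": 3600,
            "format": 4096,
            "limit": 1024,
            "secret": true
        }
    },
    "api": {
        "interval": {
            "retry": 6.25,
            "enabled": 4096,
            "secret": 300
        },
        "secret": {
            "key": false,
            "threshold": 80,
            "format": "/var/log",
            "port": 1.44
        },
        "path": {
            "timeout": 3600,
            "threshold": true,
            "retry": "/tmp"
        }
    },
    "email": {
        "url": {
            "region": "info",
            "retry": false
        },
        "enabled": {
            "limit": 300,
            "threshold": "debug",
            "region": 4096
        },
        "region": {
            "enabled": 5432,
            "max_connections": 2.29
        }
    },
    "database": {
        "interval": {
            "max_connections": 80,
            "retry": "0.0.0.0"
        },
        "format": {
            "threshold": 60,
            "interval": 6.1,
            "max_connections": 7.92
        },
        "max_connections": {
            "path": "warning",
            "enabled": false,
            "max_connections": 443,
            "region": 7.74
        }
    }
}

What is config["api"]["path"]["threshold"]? True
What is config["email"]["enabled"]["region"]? 4096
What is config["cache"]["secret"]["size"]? False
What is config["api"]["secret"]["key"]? False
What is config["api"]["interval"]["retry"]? 6.25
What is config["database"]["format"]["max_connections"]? 7.92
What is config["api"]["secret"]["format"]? "/var/log"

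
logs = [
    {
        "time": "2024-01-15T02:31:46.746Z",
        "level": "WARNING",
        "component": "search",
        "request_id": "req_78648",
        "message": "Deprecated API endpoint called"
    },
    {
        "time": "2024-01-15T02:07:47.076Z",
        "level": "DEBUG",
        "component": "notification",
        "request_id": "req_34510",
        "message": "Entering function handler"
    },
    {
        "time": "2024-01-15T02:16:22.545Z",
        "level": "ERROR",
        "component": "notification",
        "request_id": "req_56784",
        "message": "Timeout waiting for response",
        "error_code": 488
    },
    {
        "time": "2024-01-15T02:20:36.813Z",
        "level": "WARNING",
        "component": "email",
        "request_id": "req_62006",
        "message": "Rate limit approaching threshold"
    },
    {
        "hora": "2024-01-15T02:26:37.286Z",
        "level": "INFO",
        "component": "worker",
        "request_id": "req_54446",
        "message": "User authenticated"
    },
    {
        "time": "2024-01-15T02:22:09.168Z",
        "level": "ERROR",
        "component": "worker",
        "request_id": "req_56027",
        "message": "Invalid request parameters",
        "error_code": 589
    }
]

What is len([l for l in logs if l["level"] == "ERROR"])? 2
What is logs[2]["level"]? "ERROR"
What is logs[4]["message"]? "User authenticated"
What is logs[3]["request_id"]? "req_62006"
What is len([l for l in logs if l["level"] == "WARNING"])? 2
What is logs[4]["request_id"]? "req_54446"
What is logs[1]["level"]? "DEBUG"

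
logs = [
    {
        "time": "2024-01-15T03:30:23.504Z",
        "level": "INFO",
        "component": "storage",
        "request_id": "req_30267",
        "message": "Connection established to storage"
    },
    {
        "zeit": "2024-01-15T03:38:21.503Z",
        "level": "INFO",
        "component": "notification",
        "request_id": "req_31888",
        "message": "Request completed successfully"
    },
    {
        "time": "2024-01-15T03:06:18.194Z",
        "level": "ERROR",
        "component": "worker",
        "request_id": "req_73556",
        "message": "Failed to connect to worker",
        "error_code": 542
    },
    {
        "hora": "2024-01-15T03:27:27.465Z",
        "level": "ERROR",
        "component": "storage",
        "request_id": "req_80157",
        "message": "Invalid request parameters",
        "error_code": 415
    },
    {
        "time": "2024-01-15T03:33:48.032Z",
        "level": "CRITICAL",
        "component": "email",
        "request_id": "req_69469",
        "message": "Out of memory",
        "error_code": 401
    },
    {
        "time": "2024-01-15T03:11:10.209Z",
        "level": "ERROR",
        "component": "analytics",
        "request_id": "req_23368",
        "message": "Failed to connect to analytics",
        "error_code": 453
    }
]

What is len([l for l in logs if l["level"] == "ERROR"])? 3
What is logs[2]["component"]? "worker"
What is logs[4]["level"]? "CRITICAL"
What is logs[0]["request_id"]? "req_30267"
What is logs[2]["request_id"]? "req_73556"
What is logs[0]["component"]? "storage"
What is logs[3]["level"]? "ERROR"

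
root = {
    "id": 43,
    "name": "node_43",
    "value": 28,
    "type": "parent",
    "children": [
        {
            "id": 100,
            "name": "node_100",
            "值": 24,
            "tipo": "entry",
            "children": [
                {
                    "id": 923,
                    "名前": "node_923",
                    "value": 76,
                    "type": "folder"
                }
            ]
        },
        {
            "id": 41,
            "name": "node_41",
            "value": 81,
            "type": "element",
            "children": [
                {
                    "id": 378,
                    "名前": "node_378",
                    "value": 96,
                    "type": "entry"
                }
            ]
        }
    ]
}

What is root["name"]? "node_43"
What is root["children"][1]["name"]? "node_41"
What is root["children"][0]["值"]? 24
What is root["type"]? "parent"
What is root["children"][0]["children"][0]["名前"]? "node_923"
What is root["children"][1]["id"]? 41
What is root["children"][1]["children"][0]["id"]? 378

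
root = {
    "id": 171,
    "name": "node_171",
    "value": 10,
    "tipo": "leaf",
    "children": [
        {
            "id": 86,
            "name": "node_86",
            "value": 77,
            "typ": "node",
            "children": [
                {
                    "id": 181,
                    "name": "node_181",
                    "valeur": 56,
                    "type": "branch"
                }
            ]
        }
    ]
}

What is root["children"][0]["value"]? 77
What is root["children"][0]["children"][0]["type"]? "branch"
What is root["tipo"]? "leaf"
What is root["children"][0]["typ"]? "node"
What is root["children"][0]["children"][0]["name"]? "node_181"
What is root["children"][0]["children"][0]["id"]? 181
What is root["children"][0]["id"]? 86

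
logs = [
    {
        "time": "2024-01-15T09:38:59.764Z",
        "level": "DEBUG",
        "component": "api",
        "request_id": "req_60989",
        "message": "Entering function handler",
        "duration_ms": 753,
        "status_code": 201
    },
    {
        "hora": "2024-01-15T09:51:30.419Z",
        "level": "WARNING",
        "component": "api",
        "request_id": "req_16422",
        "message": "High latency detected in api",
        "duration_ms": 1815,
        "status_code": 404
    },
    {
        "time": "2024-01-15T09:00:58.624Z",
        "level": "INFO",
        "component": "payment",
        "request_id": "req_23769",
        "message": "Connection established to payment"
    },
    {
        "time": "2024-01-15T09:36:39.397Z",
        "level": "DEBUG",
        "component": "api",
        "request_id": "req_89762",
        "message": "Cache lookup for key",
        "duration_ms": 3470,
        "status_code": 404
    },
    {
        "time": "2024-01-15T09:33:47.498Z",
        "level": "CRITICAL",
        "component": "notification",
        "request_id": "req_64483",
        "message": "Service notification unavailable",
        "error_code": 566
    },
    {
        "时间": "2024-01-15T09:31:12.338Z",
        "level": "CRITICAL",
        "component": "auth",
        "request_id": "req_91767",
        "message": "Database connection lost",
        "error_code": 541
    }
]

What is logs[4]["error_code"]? 566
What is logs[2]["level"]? "INFO"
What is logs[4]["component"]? "notification"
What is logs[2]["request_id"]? "req_23769"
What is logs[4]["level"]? "CRITICAL"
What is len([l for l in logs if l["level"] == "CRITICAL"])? 2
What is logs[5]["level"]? "CRITICAL"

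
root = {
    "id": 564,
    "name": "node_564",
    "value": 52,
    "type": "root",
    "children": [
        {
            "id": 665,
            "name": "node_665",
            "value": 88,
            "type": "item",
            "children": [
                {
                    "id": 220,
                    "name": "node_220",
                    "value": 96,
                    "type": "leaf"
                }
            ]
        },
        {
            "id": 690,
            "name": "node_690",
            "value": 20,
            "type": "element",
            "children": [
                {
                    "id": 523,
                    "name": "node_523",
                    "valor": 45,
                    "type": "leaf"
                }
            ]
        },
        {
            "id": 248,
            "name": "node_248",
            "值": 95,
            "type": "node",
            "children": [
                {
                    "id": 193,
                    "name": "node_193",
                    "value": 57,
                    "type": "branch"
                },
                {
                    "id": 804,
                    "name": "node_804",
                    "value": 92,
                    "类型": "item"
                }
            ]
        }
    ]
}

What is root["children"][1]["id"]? 690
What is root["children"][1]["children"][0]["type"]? "leaf"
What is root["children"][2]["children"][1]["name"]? "node_804"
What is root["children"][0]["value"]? 88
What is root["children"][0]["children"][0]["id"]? 220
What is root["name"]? "node_564"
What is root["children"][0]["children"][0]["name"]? "node_220"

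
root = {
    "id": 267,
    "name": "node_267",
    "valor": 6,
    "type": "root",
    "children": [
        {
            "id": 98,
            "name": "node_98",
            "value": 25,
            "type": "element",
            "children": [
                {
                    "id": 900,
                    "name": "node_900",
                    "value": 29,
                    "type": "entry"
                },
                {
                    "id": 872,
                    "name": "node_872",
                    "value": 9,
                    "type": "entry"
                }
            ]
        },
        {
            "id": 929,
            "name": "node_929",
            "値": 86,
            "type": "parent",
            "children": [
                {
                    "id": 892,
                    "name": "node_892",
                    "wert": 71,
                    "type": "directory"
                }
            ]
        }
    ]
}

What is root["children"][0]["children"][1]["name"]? "node_872"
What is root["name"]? "node_267"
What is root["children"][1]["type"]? "parent"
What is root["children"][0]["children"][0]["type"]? "entry"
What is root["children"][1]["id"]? 929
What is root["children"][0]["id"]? 98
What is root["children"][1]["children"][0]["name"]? "node_892"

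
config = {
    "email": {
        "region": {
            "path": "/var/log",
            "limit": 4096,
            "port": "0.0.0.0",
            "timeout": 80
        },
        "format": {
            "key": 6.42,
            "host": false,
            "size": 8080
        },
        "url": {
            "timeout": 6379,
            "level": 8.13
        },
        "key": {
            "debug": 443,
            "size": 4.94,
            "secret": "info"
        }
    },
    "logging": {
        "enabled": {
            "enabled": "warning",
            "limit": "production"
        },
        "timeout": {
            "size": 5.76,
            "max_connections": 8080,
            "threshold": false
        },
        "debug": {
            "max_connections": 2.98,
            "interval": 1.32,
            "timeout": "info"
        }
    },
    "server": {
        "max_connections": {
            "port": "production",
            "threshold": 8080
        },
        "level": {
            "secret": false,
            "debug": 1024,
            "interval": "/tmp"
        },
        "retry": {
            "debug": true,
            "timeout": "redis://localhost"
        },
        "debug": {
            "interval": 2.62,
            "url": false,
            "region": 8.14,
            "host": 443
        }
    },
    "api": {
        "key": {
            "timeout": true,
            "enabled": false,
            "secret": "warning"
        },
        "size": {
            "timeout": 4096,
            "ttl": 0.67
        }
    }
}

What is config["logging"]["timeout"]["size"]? 5.76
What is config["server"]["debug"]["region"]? 8.14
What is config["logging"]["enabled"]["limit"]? "production"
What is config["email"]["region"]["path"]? "/var/log"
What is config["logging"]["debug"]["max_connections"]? 2.98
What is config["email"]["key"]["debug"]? 443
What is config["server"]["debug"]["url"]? False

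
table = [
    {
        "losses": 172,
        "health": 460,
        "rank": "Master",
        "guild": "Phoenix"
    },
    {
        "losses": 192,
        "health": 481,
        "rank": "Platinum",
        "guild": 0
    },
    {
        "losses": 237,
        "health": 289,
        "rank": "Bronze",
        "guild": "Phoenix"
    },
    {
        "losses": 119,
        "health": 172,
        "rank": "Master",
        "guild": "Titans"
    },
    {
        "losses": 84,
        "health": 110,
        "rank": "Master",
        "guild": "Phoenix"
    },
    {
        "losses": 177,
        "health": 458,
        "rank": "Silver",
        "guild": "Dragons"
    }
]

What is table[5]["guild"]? "Dragons"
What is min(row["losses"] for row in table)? 84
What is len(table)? 6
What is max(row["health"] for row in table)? 481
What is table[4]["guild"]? "Phoenix"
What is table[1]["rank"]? "Platinum"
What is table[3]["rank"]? "Master"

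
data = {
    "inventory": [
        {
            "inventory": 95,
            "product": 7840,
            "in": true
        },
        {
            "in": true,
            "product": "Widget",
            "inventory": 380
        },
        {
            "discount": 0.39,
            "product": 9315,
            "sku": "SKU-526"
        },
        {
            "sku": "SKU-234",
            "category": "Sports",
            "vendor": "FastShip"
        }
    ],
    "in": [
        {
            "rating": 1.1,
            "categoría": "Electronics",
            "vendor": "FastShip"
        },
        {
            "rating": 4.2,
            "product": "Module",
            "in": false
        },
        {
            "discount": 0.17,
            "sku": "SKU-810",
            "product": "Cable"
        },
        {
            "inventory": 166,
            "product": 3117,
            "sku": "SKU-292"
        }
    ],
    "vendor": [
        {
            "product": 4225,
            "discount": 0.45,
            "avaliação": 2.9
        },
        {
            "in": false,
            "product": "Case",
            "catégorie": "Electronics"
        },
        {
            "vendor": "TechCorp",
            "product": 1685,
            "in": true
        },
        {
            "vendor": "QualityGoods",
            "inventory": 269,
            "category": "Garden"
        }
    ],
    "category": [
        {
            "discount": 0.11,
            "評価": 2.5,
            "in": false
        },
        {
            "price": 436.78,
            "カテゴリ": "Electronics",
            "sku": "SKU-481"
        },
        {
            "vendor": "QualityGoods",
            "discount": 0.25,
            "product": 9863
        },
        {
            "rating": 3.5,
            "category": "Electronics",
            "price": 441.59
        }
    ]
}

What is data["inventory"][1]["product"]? "Widget"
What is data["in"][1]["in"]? False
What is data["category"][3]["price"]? 441.59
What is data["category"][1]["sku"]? "SKU-481"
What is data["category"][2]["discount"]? 0.25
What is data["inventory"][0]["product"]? 7840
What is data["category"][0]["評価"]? 2.5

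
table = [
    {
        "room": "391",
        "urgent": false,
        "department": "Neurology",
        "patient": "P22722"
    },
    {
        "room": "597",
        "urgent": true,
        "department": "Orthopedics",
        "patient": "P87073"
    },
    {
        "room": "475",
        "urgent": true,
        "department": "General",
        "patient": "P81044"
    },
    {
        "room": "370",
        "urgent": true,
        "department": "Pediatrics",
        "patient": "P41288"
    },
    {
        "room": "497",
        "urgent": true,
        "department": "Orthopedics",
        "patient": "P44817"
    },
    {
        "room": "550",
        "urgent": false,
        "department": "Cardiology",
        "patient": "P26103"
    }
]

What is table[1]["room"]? "597"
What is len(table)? 6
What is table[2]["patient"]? "P81044"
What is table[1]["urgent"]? True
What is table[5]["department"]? "Cardiology"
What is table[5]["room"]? "550"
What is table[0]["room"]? "391"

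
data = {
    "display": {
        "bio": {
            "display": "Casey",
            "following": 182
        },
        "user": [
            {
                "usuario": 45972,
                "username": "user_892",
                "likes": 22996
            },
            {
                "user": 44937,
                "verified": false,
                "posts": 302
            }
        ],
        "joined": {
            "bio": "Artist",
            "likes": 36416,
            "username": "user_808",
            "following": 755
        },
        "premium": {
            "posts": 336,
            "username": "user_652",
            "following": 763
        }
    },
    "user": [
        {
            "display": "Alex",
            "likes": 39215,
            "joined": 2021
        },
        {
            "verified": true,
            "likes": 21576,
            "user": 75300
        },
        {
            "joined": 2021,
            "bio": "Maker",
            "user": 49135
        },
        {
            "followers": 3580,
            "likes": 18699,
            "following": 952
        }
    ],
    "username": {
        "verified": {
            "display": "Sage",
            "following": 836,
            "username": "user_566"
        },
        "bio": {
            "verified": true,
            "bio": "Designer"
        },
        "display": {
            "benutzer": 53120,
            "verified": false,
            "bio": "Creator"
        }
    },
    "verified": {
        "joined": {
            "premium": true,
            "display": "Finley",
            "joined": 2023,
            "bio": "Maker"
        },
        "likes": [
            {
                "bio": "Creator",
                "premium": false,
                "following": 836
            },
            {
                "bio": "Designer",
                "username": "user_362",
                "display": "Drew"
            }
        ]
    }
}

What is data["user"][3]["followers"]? 3580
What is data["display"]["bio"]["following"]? 182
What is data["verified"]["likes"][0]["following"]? 836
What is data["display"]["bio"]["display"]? "Casey"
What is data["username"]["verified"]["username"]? "user_566"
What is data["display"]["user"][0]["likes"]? 22996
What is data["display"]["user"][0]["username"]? "user_892"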